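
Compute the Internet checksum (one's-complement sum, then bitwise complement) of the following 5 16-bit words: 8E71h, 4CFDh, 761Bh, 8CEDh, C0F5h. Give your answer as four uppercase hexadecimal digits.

6092

One's-complement addition (fold any carry out of bit 15 back into bit 0):
  0x8E71 + 0x4CFD = 0x0DB6E
  0xDB6E + 0x761B = 0x15189 → wrap carry → 0x518A
  0x518A + 0x8CED = 0x0DE77
  0xDE77 + 0xC0F5 = 0x19F6C → wrap carry → 0x9F6D
One's-complement sum = 0x9F6D.
Checksum = ~0x9F6D & 0xFFFF = 0x6092.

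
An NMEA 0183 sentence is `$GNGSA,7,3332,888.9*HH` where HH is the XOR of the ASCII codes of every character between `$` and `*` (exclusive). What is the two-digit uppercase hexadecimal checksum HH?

XOR the ASCII codes of the payload characters:
  'G' = 0x47 → acc = 0x47
  'N' = 0x4E → acc = 0x09
  'G' = 0x47 → acc = 0x4E
  'S' = 0x53 → acc = 0x1D
  'A' = 0x41 → acc = 0x5C
  ',' = 0x2C → acc = 0x70
  '7' = 0x37 → acc = 0x47
  ',' = 0x2C → acc = 0x6B
  '3' = 0x33 → acc = 0x58
  '3' = 0x33 → acc = 0x6B
  '3' = 0x33 → acc = 0x58
  '2' = 0x32 → acc = 0x6A
  ',' = 0x2C → acc = 0x46
  '8' = 0x38 → acc = 0x7E
  '8' = 0x38 → acc = 0x46
  '8' = 0x38 → acc = 0x7E
  '.' = 0x2E → acc = 0x50
  '9' = 0x39 → acc = 0x69
Checksum = 0x69.

69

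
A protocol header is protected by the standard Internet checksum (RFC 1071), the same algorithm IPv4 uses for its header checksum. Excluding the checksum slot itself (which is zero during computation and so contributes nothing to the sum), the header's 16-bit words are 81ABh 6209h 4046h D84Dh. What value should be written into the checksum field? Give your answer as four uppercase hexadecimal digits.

One's-complement addition (fold any carry out of bit 15 back into bit 0):
  0x81AB + 0x6209 = 0x0E3B4
  0xE3B4 + 0x4046 = 0x123FA → wrap carry → 0x23FB
  0x23FB + 0xD84D = 0x0FC48
One's-complement sum = 0xFC48.
Checksum = ~0xFC48 & 0xFFFF = 0x03B7.

03B7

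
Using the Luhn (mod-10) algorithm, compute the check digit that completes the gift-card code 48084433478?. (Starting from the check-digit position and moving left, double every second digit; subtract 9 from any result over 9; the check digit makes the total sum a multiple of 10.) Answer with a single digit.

Partial digits right→left: 8 7 4 3 3 4 4 8 0 8 4
Double every second digit counting from the check-digit position (so the 1st, 3rd, 5th, ... of the partial from the right).
  doubled (with −9 where >9): 7 8 6 8 0 8 → sum 37
  kept as-is: 7 3 4 8 8 → sum 30
Total = 37 + 30 = 67.
Check digit = (10 − (67 mod 10)) mod 10 = 3.

3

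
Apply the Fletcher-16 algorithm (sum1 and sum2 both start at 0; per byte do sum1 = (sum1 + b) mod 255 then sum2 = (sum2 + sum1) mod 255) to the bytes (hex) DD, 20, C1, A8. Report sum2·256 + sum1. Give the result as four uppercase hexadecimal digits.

0468

Running sums (mod 255):
  after byte 0 (DD): sum1=221, sum2=221
  after byte 1 (20): sum1=253, sum2=219
  after byte 2 (C1): sum1=191, sum2=155
  after byte 3 (A8): sum1=104, sum2=4
Checksum = sum2·256 + sum1 = 4·256 + 104 = 1128 = 0x0468.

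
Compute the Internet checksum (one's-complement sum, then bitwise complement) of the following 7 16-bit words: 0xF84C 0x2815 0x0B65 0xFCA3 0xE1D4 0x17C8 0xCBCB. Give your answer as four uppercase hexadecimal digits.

122C

One's-complement addition (fold any carry out of bit 15 back into bit 0):
  0xF84C + 0x2815 = 0x12061 → wrap carry → 0x2062
  0x2062 + 0x0B65 = 0x02BC7
  0x2BC7 + 0xFCA3 = 0x1286A → wrap carry → 0x286B
  0x286B + 0xE1D4 = 0x10A3F → wrap carry → 0x0A40
  0x0A40 + 0x17C8 = 0x02208
  0x2208 + 0xCBCB = 0x0EDD3
One's-complement sum = 0xEDD3.
Checksum = ~0xEDD3 & 0xFFFF = 0x122C.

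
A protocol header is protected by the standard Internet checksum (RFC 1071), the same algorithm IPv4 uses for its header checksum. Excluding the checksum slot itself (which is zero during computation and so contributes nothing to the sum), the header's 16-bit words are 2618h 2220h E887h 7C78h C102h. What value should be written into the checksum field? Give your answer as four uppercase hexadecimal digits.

91C4

One's-complement addition (fold any carry out of bit 15 back into bit 0):
  0x2618 + 0x2220 = 0x04838
  0x4838 + 0xE887 = 0x130BF → wrap carry → 0x30C0
  0x30C0 + 0x7C78 = 0x0AD38
  0xAD38 + 0xC102 = 0x16E3A → wrap carry → 0x6E3B
One's-complement sum = 0x6E3B.
Checksum = ~0x6E3B & 0xFFFF = 0x91C4.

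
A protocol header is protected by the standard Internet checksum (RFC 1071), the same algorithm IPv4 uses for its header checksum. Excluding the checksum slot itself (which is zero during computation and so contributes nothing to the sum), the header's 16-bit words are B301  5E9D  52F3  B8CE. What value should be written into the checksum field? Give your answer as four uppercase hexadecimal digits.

E29E

One's-complement addition (fold any carry out of bit 15 back into bit 0):
  0xB301 + 0x5E9D = 0x1119E → wrap carry → 0x119F
  0x119F + 0x52F3 = 0x06492
  0x6492 + 0xB8CE = 0x11D60 → wrap carry → 0x1D61
One's-complement sum = 0x1D61.
Checksum = ~0x1D61 & 0xFFFF = 0xE29E.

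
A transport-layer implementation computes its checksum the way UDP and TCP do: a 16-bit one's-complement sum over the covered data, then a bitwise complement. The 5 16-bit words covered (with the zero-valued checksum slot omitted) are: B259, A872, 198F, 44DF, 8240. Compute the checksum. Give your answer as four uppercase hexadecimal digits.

One's-complement addition (fold any carry out of bit 15 back into bit 0):
  0xB259 + 0xA872 = 0x15ACB → wrap carry → 0x5ACC
  0x5ACC + 0x198F = 0x0745B
  0x745B + 0x44DF = 0x0B93A
  0xB93A + 0x8240 = 0x13B7A → wrap carry → 0x3B7B
One's-complement sum = 0x3B7B.
Checksum = ~0x3B7B & 0xFFFF = 0xC484.

C484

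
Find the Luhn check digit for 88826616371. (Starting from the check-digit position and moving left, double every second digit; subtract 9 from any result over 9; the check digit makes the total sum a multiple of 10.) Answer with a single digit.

Partial digits right→left: 1 7 3 6 1 6 6 2 8 8 8
Double every second digit counting from the check-digit position (so the 1st, 3rd, 5th, ... of the partial from the right).
  doubled (with −9 where >9): 2 6 2 3 7 7 → sum 27
  kept as-is: 7 6 6 2 8 → sum 29
Total = 27 + 29 = 56.
Check digit = (10 − (56 mod 10)) mod 10 = 4.

4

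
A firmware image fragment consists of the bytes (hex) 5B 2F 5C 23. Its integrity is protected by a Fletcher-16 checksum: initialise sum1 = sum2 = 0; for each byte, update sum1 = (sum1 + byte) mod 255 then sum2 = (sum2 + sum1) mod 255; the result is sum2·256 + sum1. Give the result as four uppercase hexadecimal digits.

D60A

Running sums (mod 255):
  after byte 0 (5B): sum1=91, sum2=91
  after byte 1 (2F): sum1=138, sum2=229
  after byte 2 (5C): sum1=230, sum2=204
  after byte 3 (23): sum1=10, sum2=214
Checksum = sum2·256 + sum1 = 214·256 + 10 = 54794 = 0xD60A.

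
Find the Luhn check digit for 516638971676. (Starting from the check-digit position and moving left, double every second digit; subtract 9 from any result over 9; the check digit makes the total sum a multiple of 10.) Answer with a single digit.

Partial digits right→left: 6 7 6 1 7 9 8 3 6 6 1 5
Double every second digit counting from the check-digit position (so the 1st, 3rd, 5th, ... of the partial from the right).
  doubled (with −9 where >9): 3 3 5 7 3 2 → sum 23
  kept as-is: 7 1 9 3 6 5 → sum 31
Total = 23 + 31 = 54.
Check digit = (10 − (54 mod 10)) mod 10 = 6.

6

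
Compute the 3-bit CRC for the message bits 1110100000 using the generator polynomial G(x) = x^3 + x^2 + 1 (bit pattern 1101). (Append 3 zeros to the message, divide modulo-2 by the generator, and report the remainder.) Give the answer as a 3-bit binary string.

011

Append 3 zeros: 1110100000000. Divide by 1101 (XOR where the leading bit is 1):
  pos 0: 1110 XOR 1101 = 0011
  pos 2: 1110 XOR 1101 = 0011
  pos 4: 1100 XOR 1101 = 0001
  pos 7: 1000 XOR 1101 = 0101
  pos 8: 1010 XOR 1101 = 0111
  pos 9: 1110 XOR 1101 = 0011
Remainder (last 3 bits) = 011. This is the CRC / FCS.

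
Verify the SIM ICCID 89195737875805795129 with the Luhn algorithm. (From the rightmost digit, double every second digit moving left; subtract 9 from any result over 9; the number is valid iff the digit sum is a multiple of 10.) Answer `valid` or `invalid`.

invalid

From the right, keep odd positions and double even positions (subtract 9 from any doubled value over 9):
  doubled (positions 2,4,...): 4 1 5 0 1 7 6 1 2 7 → sum 34
  kept (positions 1,3,...): 9 1 9 5 8 7 7 7 9 9 → sum 71
Total = 105.
105 mod 10 = 5, so the number is invalid.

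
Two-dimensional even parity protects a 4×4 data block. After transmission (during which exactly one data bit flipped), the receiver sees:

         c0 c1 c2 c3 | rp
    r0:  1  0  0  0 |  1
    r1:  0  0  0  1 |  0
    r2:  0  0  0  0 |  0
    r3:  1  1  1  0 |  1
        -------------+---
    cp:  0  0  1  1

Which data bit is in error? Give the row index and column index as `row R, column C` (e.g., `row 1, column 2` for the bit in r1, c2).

Recompute each row's even parity and compare to rp:
  r0: data parity 1, sent rp 1 → ok
  r1: data parity 1, sent rp 0 → mismatch
  r2: data parity 0, sent rp 0 → ok
  r3: data parity 1, sent rp 1 → ok
Recompute each column's even parity and compare to cp:
  c0: data parity 0, sent cp 0 → ok
  c1: data parity 1, sent cp 0 → mismatch
  c2: data parity 1, sent cp 1 → ok
  c3: data parity 1, sent cp 1 → ok
Exactly one row (r1) and one column (c1) fail → the flipped bit is at their intersection.

row 1, column 1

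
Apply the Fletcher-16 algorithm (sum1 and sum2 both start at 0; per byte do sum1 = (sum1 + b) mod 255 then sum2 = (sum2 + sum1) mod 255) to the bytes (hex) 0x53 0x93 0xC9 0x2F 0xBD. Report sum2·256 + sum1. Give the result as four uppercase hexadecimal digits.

689D

Running sums (mod 255):
  after byte 0 (0x53): sum1=83, sum2=83
  after byte 1 (0x93): sum1=230, sum2=58
  after byte 2 (0xC9): sum1=176, sum2=234
  after byte 3 (0x2F): sum1=223, sum2=202
  after byte 4 (0xBD): sum1=157, sum2=104
Checksum = sum2·256 + sum1 = 104·256 + 157 = 26781 = 0x689D.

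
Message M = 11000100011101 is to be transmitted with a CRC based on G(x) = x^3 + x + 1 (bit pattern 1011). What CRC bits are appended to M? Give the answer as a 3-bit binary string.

000

Append 3 zeros: 11000100011101000. Divide by 1011 (XOR where the leading bit is 1):
  pos 0: 1100 XOR 1011 = 0111
  pos 1: 1110 XOR 1011 = 0101
  pos 2: 1011 XOR 1011 = 0000
  pos 9: 1110 XOR 1011 = 0101
  pos 10: 1011 XOR 1011 = 0000
Remainder (last 3 bits) = 000. This is the CRC / FCS.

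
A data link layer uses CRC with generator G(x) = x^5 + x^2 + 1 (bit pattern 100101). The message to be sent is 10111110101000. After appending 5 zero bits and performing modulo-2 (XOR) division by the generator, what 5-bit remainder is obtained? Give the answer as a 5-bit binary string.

10100

Append 5 zeros: 1011111010100000000. Divide by 100101 (XOR where the leading bit is 1):
  pos 0: 101111 XOR 100101 = 001010
  pos 2: 101010 XOR 100101 = 001111
  pos 4: 111110 XOR 100101 = 011011
  pos 5: 110111 XOR 100101 = 010010
  pos 6: 100100 XOR 100101 = 000001
  pos 11: 100000 XOR 100101 = 000101
Remainder (last 5 bits) = 10100. This is the CRC / FCS.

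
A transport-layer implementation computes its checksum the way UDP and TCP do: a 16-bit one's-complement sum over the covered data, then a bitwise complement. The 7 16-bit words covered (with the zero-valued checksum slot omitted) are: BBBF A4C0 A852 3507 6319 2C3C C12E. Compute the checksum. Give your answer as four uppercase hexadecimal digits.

One's-complement addition (fold any carry out of bit 15 back into bit 0):
  0xBBBF + 0xA4C0 = 0x1607F → wrap carry → 0x6080
  0x6080 + 0xA852 = 0x108D2 → wrap carry → 0x08D3
  0x08D3 + 0x3507 = 0x03DDA
  0x3DDA + 0x6319 = 0x0A0F3
  0xA0F3 + 0x2C3C = 0x0CD2F
  0xCD2F + 0xC12E = 0x18E5D → wrap carry → 0x8E5E
One's-complement sum = 0x8E5E.
Checksum = ~0x8E5E & 0xFFFF = 0x71A1.

71A1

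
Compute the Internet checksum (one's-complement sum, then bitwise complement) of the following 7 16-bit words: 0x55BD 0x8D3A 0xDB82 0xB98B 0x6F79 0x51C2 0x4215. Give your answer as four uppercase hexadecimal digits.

One's-complement addition (fold any carry out of bit 15 back into bit 0):
  0x55BD + 0x8D3A = 0x0E2F7
  0xE2F7 + 0xDB82 = 0x1BE79 → wrap carry → 0xBE7A
  0xBE7A + 0xB98B = 0x17805 → wrap carry → 0x7806
  0x7806 + 0x6F79 = 0x0E77F
  0xE77F + 0x51C2 = 0x13941 → wrap carry → 0x3942
  0x3942 + 0x4215 = 0x07B57
One's-complement sum = 0x7B57.
Checksum = ~0x7B57 & 0xFFFF = 0x84A8.

84A8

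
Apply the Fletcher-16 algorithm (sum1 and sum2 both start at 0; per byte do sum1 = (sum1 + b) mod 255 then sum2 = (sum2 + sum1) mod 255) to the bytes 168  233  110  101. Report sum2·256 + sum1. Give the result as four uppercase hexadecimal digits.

Running sums (mod 255):
  after byte 0 (168): sum1=168, sum2=168
  after byte 1 (233): sum1=146, sum2=59
  after byte 2 (110): sum1=1, sum2=60
  after byte 3 (101): sum1=102, sum2=162
Checksum = sum2·256 + sum1 = 162·256 + 102 = 41574 = 0xA266.

A266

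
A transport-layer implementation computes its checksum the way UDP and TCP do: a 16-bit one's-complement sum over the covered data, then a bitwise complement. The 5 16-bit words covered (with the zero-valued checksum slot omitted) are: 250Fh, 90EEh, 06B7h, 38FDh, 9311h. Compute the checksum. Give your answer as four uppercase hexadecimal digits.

One's-complement addition (fold any carry out of bit 15 back into bit 0):
  0x250F + 0x90EE = 0x0B5FD
  0xB5FD + 0x06B7 = 0x0BCB4
  0xBCB4 + 0x38FD = 0x0F5B1
  0xF5B1 + 0x9311 = 0x188C2 → wrap carry → 0x88C3
One's-complement sum = 0x88C3.
Checksum = ~0x88C3 & 0xFFFF = 0x773C.

773C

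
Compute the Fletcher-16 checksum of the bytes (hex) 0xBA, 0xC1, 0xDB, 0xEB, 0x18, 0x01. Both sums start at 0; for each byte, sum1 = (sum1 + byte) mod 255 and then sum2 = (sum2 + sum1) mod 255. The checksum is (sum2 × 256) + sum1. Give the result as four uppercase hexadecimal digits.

Running sums (mod 255):
  after byte 0 (0xBA): sum1=186, sum2=186
  after byte 1 (0xC1): sum1=124, sum2=55
  after byte 2 (0xDB): sum1=88, sum2=143
  after byte 3 (0xEB): sum1=68, sum2=211
  after byte 4 (0x18): sum1=92, sum2=48
  after byte 5 (0x01): sum1=93, sum2=141
Checksum = sum2·256 + sum1 = 141·256 + 93 = 36189 = 0x8D5D.

8D5D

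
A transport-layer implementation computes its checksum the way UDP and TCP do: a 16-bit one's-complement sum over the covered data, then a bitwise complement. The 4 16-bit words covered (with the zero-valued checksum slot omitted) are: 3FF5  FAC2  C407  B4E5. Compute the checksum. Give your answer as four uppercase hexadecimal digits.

One's-complement addition (fold any carry out of bit 15 back into bit 0):
  0x3FF5 + 0xFAC2 = 0x13AB7 → wrap carry → 0x3AB8
  0x3AB8 + 0xC407 = 0x0FEBF
  0xFEBF + 0xB4E5 = 0x1B3A4 → wrap carry → 0xB3A5
One's-complement sum = 0xB3A5.
Checksum = ~0xB3A5 & 0xFFFF = 0x4C5A.

4C5A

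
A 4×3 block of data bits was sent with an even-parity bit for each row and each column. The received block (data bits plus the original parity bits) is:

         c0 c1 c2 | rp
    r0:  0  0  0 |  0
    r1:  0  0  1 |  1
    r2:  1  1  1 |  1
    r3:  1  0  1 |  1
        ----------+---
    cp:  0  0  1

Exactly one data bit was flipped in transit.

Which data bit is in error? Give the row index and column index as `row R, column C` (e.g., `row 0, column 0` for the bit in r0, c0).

Recompute each row's even parity and compare to rp:
  r0: data parity 0, sent rp 0 → ok
  r1: data parity 1, sent rp 1 → ok
  r2: data parity 1, sent rp 1 → ok
  r3: data parity 0, sent rp 1 → mismatch
Recompute each column's even parity and compare to cp:
  c0: data parity 0, sent cp 0 → ok
  c1: data parity 1, sent cp 0 → mismatch
  c2: data parity 1, sent cp 1 → ok
Exactly one row (r3) and one column (c1) fail → the flipped bit is at their intersection.

row 3, column 1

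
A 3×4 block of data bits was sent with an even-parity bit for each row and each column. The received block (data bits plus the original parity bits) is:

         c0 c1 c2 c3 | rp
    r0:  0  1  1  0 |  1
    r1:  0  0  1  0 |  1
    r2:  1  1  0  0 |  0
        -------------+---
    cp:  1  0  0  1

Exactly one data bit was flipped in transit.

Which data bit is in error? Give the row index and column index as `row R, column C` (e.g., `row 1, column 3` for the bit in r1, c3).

row 0, column 3

Recompute each row's even parity and compare to rp:
  r0: data parity 0, sent rp 1 → mismatch
  r1: data parity 1, sent rp 1 → ok
  r2: data parity 0, sent rp 0 → ok
Recompute each column's even parity and compare to cp:
  c0: data parity 1, sent cp 1 → ok
  c1: data parity 0, sent cp 0 → ok
  c2: data parity 0, sent cp 0 → ok
  c3: data parity 0, sent cp 1 → mismatch
Exactly one row (r0) and one column (c3) fail → the flipped bit is at their intersection.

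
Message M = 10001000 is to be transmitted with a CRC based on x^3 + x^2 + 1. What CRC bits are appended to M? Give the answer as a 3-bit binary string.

011

Append 3 zeros: 10001000000. Divide by 1101 (XOR where the leading bit is 1):
  pos 0: 1000 XOR 1101 = 0101
  pos 1: 1011 XOR 1101 = 0110
  pos 2: 1100 XOR 1101 = 0001
  pos 5: 1000 XOR 1101 = 0101
  pos 6: 1010 XOR 1101 = 0111
  pos 7: 1110 XOR 1101 = 0011
Remainder (last 3 bits) = 011. This is the CRC / FCS.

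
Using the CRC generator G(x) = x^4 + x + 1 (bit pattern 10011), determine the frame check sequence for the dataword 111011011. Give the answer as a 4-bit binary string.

1101

Append 4 zeros: 1110110110000. Divide by 10011 (XOR where the leading bit is 1):
  pos 0: 11101 XOR 10011 = 01110
  pos 1: 11101 XOR 10011 = 01110
  pos 2: 11100 XOR 10011 = 01111
  pos 3: 11111 XOR 10011 = 01100
  pos 4: 11001 XOR 10011 = 01010
  pos 5: 10100 XOR 10011 = 00111
  pos 7: 11100 XOR 10011 = 01111
  pos 8: 11110 XOR 10011 = 01101
Remainder (last 4 bits) = 1101. This is the CRC / FCS.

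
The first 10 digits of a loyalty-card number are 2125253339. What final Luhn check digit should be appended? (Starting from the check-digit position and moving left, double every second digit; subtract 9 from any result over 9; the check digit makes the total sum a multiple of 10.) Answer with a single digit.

9

Partial digits right→left: 9 3 3 3 5 2 5 2 1 2
Double every second digit counting from the check-digit position (so the 1st, 3rd, 5th, ... of the partial from the right).
  doubled (with −9 where >9): 9 6 1 1 2 → sum 19
  kept as-is: 3 3 2 2 2 → sum 12
Total = 19 + 12 = 31.
Check digit = (10 − (31 mod 10)) mod 10 = 9.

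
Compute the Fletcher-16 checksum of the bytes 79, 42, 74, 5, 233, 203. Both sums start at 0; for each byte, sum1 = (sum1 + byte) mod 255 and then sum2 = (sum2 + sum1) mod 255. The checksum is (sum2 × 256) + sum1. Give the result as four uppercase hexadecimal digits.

867E

Running sums (mod 255):
  after byte 0 (79): sum1=79, sum2=79
  after byte 1 (42): sum1=121, sum2=200
  after byte 2 (74): sum1=195, sum2=140
  after byte 3 (5): sum1=200, sum2=85
  after byte 4 (233): sum1=178, sum2=8
  after byte 5 (203): sum1=126, sum2=134
Checksum = sum2·256 + sum1 = 134·256 + 126 = 34430 = 0x867E.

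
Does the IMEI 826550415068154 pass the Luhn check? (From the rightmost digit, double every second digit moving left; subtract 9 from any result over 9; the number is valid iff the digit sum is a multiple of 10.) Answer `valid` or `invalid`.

invalid

From the right, keep odd positions and double even positions (subtract 9 from any doubled value over 9):
  doubled (positions 2,4,...): 1 7 0 2 0 1 4 → sum 15
  kept (positions 1,3,...): 4 1 6 5 4 5 6 8 → sum 39
Total = 54.
54 mod 10 = 4, so the number is invalid.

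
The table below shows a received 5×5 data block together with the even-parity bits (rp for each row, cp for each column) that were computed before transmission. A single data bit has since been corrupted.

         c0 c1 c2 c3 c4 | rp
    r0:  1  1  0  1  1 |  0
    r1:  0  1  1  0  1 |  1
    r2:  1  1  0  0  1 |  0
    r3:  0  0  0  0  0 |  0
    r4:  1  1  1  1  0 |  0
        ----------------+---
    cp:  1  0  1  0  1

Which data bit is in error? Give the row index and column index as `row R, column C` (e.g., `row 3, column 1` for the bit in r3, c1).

Recompute each row's even parity and compare to rp:
  r0: data parity 0, sent rp 0 → ok
  r1: data parity 1, sent rp 1 → ok
  r2: data parity 1, sent rp 0 → mismatch
  r3: data parity 0, sent rp 0 → ok
  r4: data parity 0, sent rp 0 → ok
Recompute each column's even parity and compare to cp:
  c0: data parity 1, sent cp 1 → ok
  c1: data parity 0, sent cp 0 → ok
  c2: data parity 0, sent cp 1 → mismatch
  c3: data parity 0, sent cp 0 → ok
  c4: data parity 1, sent cp 1 → ok
Exactly one row (r2) and one column (c2) fail → the flipped bit is at their intersection.

row 2, column 2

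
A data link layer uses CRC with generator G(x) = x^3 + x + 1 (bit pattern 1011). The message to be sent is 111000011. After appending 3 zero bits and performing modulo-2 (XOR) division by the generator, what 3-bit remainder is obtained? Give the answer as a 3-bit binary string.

100

Append 3 zeros: 111000011000. Divide by 1011 (XOR where the leading bit is 1):
  pos 0: 1110 XOR 1011 = 0101
  pos 1: 1010 XOR 1011 = 0001
  pos 4: 1001 XOR 1011 = 0010
  pos 6: 1010 XOR 1011 = 0001
Remainder (last 3 bits) = 100. This is the CRC / FCS.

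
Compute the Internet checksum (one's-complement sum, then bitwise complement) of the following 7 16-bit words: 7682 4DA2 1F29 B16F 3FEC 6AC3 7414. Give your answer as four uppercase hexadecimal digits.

4C7E

One's-complement addition (fold any carry out of bit 15 back into bit 0):
  0x7682 + 0x4DA2 = 0x0C424
  0xC424 + 0x1F29 = 0x0E34D
  0xE34D + 0xB16F = 0x194BC → wrap carry → 0x94BD
  0x94BD + 0x3FEC = 0x0D4A9
  0xD4A9 + 0x6AC3 = 0x13F6C → wrap carry → 0x3F6D
  0x3F6D + 0x7414 = 0x0B381
One's-complement sum = 0xB381.
Checksum = ~0xB381 & 0xFFFF = 0x4C7E.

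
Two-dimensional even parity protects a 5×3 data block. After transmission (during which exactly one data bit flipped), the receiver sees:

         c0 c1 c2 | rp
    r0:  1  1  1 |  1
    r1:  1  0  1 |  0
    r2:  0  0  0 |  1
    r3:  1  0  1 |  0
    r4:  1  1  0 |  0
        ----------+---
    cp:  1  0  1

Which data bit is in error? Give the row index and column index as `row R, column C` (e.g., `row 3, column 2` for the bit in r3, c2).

row 2, column 0

Recompute each row's even parity and compare to rp:
  r0: data parity 1, sent rp 1 → ok
  r1: data parity 0, sent rp 0 → ok
  r2: data parity 0, sent rp 1 → mismatch
  r3: data parity 0, sent rp 0 → ok
  r4: data parity 0, sent rp 0 → ok
Recompute each column's even parity and compare to cp:
  c0: data parity 0, sent cp 1 → mismatch
  c1: data parity 0, sent cp 0 → ok
  c2: data parity 1, sent cp 1 → ok
Exactly one row (r2) and one column (c0) fail → the flipped bit is at their intersection.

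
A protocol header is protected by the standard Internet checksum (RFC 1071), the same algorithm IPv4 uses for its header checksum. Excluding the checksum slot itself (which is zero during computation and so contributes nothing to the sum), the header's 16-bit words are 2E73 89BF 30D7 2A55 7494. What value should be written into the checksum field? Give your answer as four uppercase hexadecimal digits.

780C

One's-complement addition (fold any carry out of bit 15 back into bit 0):
  0x2E73 + 0x89BF = 0x0B832
  0xB832 + 0x30D7 = 0x0E909
  0xE909 + 0x2A55 = 0x1135E → wrap carry → 0x135F
  0x135F + 0x7494 = 0x087F3
One's-complement sum = 0x87F3.
Checksum = ~0x87F3 & 0xFFFF = 0x780C.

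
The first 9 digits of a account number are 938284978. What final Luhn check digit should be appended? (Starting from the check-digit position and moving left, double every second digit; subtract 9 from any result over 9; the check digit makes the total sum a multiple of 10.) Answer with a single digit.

Partial digits right→left: 8 7 9 4 8 2 8 3 9
Double every second digit counting from the check-digit position (so the 1st, 3rd, 5th, ... of the partial from the right).
  doubled (with −9 where >9): 7 9 7 7 9 → sum 39
  kept as-is: 7 4 2 3 → sum 16
Total = 39 + 16 = 55.
Check digit = (10 − (55 mod 10)) mod 10 = 5.

5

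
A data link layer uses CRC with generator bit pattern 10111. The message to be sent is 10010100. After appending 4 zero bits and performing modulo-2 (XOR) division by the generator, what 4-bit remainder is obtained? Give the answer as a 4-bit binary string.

Append 4 zeros: 100101000000. Divide by 10111 (XOR where the leading bit is 1):
  pos 0: 10010 XOR 10111 = 00101
  pos 2: 10110 XOR 10111 = 00001
  pos 6: 10000 XOR 10111 = 00111
Remainder (last 4 bits) = 1110. This is the CRC / FCS.

1110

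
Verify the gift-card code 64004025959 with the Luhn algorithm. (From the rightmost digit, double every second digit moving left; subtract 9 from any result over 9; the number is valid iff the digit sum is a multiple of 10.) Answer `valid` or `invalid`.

valid

From the right, keep odd positions and double even positions (subtract 9 from any doubled value over 9):
  doubled (positions 2,4,...): 1 1 0 0 8 → sum 10
  kept (positions 1,3,...): 9 9 2 4 0 6 → sum 30
Total = 40.
40 mod 10 = 0, so the number is valid.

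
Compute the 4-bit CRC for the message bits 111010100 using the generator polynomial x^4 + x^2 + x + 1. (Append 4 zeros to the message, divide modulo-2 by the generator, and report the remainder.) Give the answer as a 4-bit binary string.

Append 4 zeros: 1110101000000. Divide by 10111 (XOR where the leading bit is 1):
  pos 0: 11101 XOR 10111 = 01010
  pos 1: 10100 XOR 10111 = 00011
  pos 4: 11100 XOR 10111 = 01011
  pos 5: 10110 XOR 10111 = 00001
Remainder (last 4 bits) = 1000. This is the CRC / FCS.

1000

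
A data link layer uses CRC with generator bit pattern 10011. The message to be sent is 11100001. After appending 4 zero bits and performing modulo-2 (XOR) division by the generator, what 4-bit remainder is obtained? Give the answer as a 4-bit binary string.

0000

Append 4 zeros: 111000010000. Divide by 10011 (XOR where the leading bit is 1):
  pos 0: 11100 XOR 10011 = 01111
  pos 1: 11110 XOR 10011 = 01101
  pos 2: 11010 XOR 10011 = 01001
  pos 3: 10011 XOR 10011 = 00000
Remainder (last 4 bits) = 0000. This is the CRC / FCS.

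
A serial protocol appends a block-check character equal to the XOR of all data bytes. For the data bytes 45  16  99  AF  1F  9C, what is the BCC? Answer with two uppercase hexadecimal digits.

XOR the bytes together:
  start with 0x45
  0x45 ⊕ 0x16 = 0x53
  0x53 ⊕ 0x99 = 0xCA
  0xCA ⊕ 0xAF = 0x65
  0x65 ⊕ 0x1F = 0x7A
  0x7A ⊕ 0x9C = 0xE6

E6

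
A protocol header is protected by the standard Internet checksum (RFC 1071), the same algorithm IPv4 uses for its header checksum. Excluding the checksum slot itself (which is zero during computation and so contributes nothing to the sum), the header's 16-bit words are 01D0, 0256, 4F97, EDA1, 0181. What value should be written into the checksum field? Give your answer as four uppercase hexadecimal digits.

BD1F

One's-complement addition (fold any carry out of bit 15 back into bit 0):
  0x01D0 + 0x0256 = 0x00426
  0x0426 + 0x4F97 = 0x053BD
  0x53BD + 0xEDA1 = 0x1415E → wrap carry → 0x415F
  0x415F + 0x0181 = 0x042E0
One's-complement sum = 0x42E0.
Checksum = ~0x42E0 & 0xFFFF = 0xBD1F.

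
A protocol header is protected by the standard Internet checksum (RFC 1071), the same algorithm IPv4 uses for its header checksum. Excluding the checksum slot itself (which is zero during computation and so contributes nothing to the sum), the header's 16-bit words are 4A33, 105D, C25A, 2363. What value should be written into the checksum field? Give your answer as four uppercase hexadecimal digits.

One's-complement addition (fold any carry out of bit 15 back into bit 0):
  0x4A33 + 0x105D = 0x05A90
  0x5A90 + 0xC25A = 0x11CEA → wrap carry → 0x1CEB
  0x1CEB + 0x2363 = 0x0404E
One's-complement sum = 0x404E.
Checksum = ~0x404E & 0xFFFF = 0xBFB1.

BFB1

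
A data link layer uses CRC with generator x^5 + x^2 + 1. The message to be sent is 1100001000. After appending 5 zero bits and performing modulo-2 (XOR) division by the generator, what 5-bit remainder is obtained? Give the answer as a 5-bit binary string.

01100

Append 5 zeros: 110000100000000. Divide by 100101 (XOR where the leading bit is 1):
  pos 0: 110000 XOR 100101 = 010101
  pos 1: 101011 XOR 100101 = 001110
  pos 3: 111000 XOR 100101 = 011101
  pos 4: 111010 XOR 100101 = 011111
  pos 5: 111110 XOR 100101 = 011011
  pos 6: 110110 XOR 100101 = 010011
  pos 7: 100110 XOR 100101 = 000011
Remainder (last 5 bits) = 01100. This is the CRC / FCS.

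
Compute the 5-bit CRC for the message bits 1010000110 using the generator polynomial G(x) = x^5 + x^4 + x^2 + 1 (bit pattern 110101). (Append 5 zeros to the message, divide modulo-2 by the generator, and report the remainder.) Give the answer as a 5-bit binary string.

Append 5 zeros: 101000011000000. Divide by 110101 (XOR where the leading bit is 1):
  pos 0: 101000 XOR 110101 = 011101
  pos 1: 111010 XOR 110101 = 001111
  pos 3: 111111 XOR 110101 = 001010
  pos 5: 101000 XOR 110101 = 011101
  pos 6: 111010 XOR 110101 = 001111
  pos 8: 111100 XOR 110101 = 001001
Remainder (last 5 bits) = 10010. This is the CRC / FCS.

10010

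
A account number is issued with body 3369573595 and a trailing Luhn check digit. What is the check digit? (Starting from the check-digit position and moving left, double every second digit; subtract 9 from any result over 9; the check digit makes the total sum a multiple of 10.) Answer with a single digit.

Partial digits right→left: 5 9 5 3 7 5 9 6 3 3
Double every second digit counting from the check-digit position (so the 1st, 3rd, 5th, ... of the partial from the right).
  doubled (with −9 where >9): 1 1 5 9 6 → sum 22
  kept as-is: 9 3 5 6 3 → sum 26
Total = 22 + 26 = 48.
Check digit = (10 − (48 mod 10)) mod 10 = 2.

2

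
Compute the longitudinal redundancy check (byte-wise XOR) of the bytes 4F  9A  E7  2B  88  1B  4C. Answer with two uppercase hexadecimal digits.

XOR the bytes together:
  start with 0x4F
  0x4F ⊕ 0x9A = 0xD5
  0xD5 ⊕ 0xE7 = 0x32
  0x32 ⊕ 0x2B = 0x19
  0x19 ⊕ 0x88 = 0x91
  0x91 ⊕ 0x1B = 0x8A
  0x8A ⊕ 0x4C = 0xC6

C6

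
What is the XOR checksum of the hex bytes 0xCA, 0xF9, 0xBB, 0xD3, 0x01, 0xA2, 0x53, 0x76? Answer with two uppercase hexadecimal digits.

XOR the bytes together:
  start with 0xCA
  0xCA ⊕ 0xF9 = 0x33
  0x33 ⊕ 0xBB = 0x88
  0x88 ⊕ 0xD3 = 0x5B
  0x5B ⊕ 0x01 = 0x5A
  0x5A ⊕ 0xA2 = 0xF8
  0xF8 ⊕ 0x53 = 0xAB
  0xAB ⊕ 0x76 = 0xDD

DD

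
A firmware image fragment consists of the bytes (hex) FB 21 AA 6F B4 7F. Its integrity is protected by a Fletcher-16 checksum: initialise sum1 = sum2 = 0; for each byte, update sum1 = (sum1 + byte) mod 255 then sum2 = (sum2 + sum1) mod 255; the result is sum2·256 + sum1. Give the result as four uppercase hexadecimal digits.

Running sums (mod 255):
  after byte 0 (FB): sum1=251, sum2=251
  after byte 1 (21): sum1=29, sum2=25
  after byte 2 (AA): sum1=199, sum2=224
  after byte 3 (6F): sum1=55, sum2=24
  after byte 4 (B4): sum1=235, sum2=4
  after byte 5 (7F): sum1=107, sum2=111
Checksum = sum2·256 + sum1 = 111·256 + 107 = 28523 = 0x6F6B.

6F6B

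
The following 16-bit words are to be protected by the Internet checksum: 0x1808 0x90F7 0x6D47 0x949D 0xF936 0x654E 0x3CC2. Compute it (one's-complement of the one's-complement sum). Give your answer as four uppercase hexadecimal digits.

One's-complement addition (fold any carry out of bit 15 back into bit 0):
  0x1808 + 0x90F7 = 0x0A8FF
  0xA8FF + 0x6D47 = 0x11646 → wrap carry → 0x1647
  0x1647 + 0x949D = 0x0AAE4
  0xAAE4 + 0xF936 = 0x1A41A → wrap carry → 0xA41B
  0xA41B + 0x654E = 0x10969 → wrap carry → 0x096A
  0x096A + 0x3CC2 = 0x0462C
One's-complement sum = 0x462C.
Checksum = ~0x462C & 0xFFFF = 0xB9D3.

B9D3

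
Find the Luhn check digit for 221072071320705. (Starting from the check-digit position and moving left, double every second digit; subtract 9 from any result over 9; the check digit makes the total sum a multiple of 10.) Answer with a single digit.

3

Partial digits right→left: 5 0 7 0 2 3 1 7 0 2 7 0 1 2 2
Double every second digit counting from the check-digit position (so the 1st, 3rd, 5th, ... of the partial from the right).
  doubled (with −9 where >9): 1 5 4 2 0 5 2 4 → sum 23
  kept as-is: 0 0 3 7 2 0 2 → sum 14
Total = 23 + 14 = 37.
Check digit = (10 − (37 mod 10)) mod 10 = 3.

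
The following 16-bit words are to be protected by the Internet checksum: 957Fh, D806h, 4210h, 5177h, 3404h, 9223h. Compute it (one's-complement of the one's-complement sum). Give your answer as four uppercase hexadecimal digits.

One's-complement addition (fold any carry out of bit 15 back into bit 0):
  0x957F + 0xD806 = 0x16D85 → wrap carry → 0x6D86
  0x6D86 + 0x4210 = 0x0AF96
  0xAF96 + 0x5177 = 0x1010D → wrap carry → 0x010E
  0x010E + 0x3404 = 0x03512
  0x3512 + 0x9223 = 0x0C735
One's-complement sum = 0xC735.
Checksum = ~0xC735 & 0xFFFF = 0x38CA.

38CA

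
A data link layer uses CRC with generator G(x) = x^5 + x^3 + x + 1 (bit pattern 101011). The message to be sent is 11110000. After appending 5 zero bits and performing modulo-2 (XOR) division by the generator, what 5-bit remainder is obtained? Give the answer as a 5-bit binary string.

11000

Append 5 zeros: 1111000000000. Divide by 101011 (XOR where the leading bit is 1):
  pos 0: 111100 XOR 101011 = 010111
  pos 1: 101110 XOR 101011 = 000101
  pos 4: 101000 XOR 101011 = 000011
Remainder (last 5 bits) = 11000. This is the CRC / FCS.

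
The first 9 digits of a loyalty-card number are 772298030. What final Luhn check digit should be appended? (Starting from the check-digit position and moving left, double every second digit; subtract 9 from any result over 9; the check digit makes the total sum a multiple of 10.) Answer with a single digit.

2

Partial digits right→left: 0 3 0 8 9 2 2 7 7
Double every second digit counting from the check-digit position (so the 1st, 3rd, 5th, ... of the partial from the right).
  doubled (with −9 where >9): 0 0 9 4 5 → sum 18
  kept as-is: 3 8 2 7 → sum 20
Total = 18 + 20 = 38.
Check digit = (10 − (38 mod 10)) mod 10 = 2.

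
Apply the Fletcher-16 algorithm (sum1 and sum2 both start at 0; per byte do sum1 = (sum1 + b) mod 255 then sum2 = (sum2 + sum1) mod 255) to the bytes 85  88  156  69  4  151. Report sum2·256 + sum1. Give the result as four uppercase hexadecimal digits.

Running sums (mod 255):
  after byte 0 (85): sum1=85, sum2=85
  after byte 1 (88): sum1=173, sum2=3
  after byte 2 (156): sum1=74, sum2=77
  after byte 3 (69): sum1=143, sum2=220
  after byte 4 (4): sum1=147, sum2=112
  after byte 5 (151): sum1=43, sum2=155
Checksum = sum2·256 + sum1 = 155·256 + 43 = 39723 = 0x9B2B.

9B2B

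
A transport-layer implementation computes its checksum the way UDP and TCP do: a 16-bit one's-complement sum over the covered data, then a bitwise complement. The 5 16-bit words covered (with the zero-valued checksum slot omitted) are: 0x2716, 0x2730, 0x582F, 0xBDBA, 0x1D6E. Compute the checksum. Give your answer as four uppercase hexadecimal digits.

One's-complement addition (fold any carry out of bit 15 back into bit 0):
  0x2716 + 0x2730 = 0x04E46
  0x4E46 + 0x582F = 0x0A675
  0xA675 + 0xBDBA = 0x1642F → wrap carry → 0x6430
  0x6430 + 0x1D6E = 0x0819E
One's-complement sum = 0x819E.
Checksum = ~0x819E & 0xFFFF = 0x7E61.

7E61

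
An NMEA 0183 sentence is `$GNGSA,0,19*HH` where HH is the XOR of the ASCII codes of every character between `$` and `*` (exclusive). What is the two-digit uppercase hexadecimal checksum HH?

64

XOR the ASCII codes of the payload characters:
  'G' = 0x47 → acc = 0x47
  'N' = 0x4E → acc = 0x09
  'G' = 0x47 → acc = 0x4E
  'S' = 0x53 → acc = 0x1D
  'A' = 0x41 → acc = 0x5C
  ',' = 0x2C → acc = 0x70
  '0' = 0x30 → acc = 0x40
  ',' = 0x2C → acc = 0x6C
  '1' = 0x31 → acc = 0x5D
  '9' = 0x39 → acc = 0x64
Checksum = 0x64.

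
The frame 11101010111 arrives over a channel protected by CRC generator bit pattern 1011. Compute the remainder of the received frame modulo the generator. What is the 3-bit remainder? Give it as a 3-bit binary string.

001

Modulo-2 division of 11101010111 by 1011:
  pos 0: 1110 XOR 1011 = 0101
  pos 1: 1011 XOR 1011 = 0000
  pos 6: 1011 XOR 1011 = 0000
Remainder = 001 (nonzero — an error is detected).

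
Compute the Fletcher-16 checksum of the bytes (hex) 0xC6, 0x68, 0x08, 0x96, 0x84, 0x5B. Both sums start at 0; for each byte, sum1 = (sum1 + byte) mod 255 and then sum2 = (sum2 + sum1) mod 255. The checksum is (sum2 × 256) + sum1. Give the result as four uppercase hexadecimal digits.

FAAD

Running sums (mod 255):
  after byte 0 (0xC6): sum1=198, sum2=198
  after byte 1 (0x68): sum1=47, sum2=245
  after byte 2 (0x08): sum1=55, sum2=45
  after byte 3 (0x96): sum1=205, sum2=250
  after byte 4 (0x84): sum1=82, sum2=77
  after byte 5 (0x5B): sum1=173, sum2=250
Checksum = sum2·256 + sum1 = 250·256 + 173 = 64173 = 0xFAAD.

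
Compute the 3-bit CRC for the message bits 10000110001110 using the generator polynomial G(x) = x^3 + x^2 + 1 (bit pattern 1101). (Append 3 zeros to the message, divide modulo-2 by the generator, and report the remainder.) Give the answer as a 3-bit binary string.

100

Append 3 zeros: 10000110001110000. Divide by 1101 (XOR where the leading bit is 1):
  pos 0: 1000 XOR 1101 = 0101
  pos 1: 1010 XOR 1101 = 0111
  pos 2: 1111 XOR 1101 = 0010
  pos 4: 1010 XOR 1101 = 0111
  pos 5: 1110 XOR 1101 = 0011
  pos 7: 1101 XOR 1101 = 0000
  pos 11: 1100 XOR 1101 = 0001
Remainder (last 3 bits) = 100. This is the CRC / FCS.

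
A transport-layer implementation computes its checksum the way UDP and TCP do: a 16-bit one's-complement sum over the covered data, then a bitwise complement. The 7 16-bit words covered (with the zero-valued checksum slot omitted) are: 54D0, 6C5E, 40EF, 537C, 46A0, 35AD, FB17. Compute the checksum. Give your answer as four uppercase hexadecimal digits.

3300

One's-complement addition (fold any carry out of bit 15 back into bit 0):
  0x54D0 + 0x6C5E = 0x0C12E
  0xC12E + 0x40EF = 0x1021D → wrap carry → 0x021E
  0x021E + 0x537C = 0x0559A
  0x559A + 0x46A0 = 0x09C3A
  0x9C3A + 0x35AD = 0x0D1E7
  0xD1E7 + 0xFB17 = 0x1CCFE → wrap carry → 0xCCFF
One's-complement sum = 0xCCFF.
Checksum = ~0xCCFF & 0xFFFF = 0x3300.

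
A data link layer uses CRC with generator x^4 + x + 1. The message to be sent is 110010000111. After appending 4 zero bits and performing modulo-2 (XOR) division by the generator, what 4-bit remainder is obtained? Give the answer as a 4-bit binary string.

1111

Append 4 zeros: 1100100001110000. Divide by 10011 (XOR where the leading bit is 1):
  pos 0: 11001 XOR 10011 = 01010
  pos 1: 10100 XOR 10011 = 00111
  pos 3: 11100 XOR 10011 = 01111
  pos 4: 11110 XOR 10011 = 01101
  pos 5: 11011 XOR 10011 = 01000
  pos 6: 10001 XOR 10011 = 00010
  pos 9: 10100 XOR 10011 = 00111
  pos 11: 11100 XOR 10011 = 01111
Remainder (last 4 bits) = 1111. This is the CRC / FCS.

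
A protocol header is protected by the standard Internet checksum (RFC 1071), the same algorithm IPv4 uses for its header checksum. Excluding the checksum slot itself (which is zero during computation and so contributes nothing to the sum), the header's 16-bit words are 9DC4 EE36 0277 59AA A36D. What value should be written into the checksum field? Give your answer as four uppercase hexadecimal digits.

One's-complement addition (fold any carry out of bit 15 back into bit 0):
  0x9DC4 + 0xEE36 = 0x18BFA → wrap carry → 0x8BFB
  0x8BFB + 0x0277 = 0x08E72
  0x8E72 + 0x59AA = 0x0E81C
  0xE81C + 0xA36D = 0x18B89 → wrap carry → 0x8B8A
One's-complement sum = 0x8B8A.
Checksum = ~0x8B8A & 0xFFFF = 0x7475.

7475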